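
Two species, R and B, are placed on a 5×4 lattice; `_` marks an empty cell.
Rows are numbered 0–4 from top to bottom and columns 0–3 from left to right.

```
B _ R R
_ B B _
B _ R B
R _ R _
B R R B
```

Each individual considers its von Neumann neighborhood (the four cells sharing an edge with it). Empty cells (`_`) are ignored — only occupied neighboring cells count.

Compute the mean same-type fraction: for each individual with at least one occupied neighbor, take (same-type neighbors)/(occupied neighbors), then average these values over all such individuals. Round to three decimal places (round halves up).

(0,0)B — no occupied neighbors
(0,2)R 1/2
(0,3)R 1/1
(1,1)B 1/1
(1,2)B 1/3
(2,0)B 0/1
(2,2)R 1/3
(2,3)B 0/1
(3,0)R 0/2
(3,2)R 2/2
(4,0)B 0/2
(4,1)R 1/2
(4,2)R 2/3
(4,3)B 0/1
Sum over 13 individuals: 1/2 + 1/1 + 1/1 + 1/3 + 0/1 + 1/3 + 0/1 + 0/2 + 2/2 + 0/2 + 1/2 + 2/3 + 0/1 = 16/3; mean = 16/3 ÷ 13 = 16/39 = 0.410256… → 0.410.

0.410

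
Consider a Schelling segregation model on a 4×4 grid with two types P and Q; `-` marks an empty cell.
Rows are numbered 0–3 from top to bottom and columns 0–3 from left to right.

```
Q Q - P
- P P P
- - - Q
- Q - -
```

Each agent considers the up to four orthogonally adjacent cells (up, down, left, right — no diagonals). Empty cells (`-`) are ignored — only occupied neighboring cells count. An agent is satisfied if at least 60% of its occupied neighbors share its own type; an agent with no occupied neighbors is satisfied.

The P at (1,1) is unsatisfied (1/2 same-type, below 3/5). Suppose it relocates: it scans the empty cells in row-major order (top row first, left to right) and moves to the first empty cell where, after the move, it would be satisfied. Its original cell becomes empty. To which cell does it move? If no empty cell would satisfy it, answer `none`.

Vacating (1,1). Empty cells in order:
  (0,2): 2/3 same-type → satisfied — stop here.

(0,2)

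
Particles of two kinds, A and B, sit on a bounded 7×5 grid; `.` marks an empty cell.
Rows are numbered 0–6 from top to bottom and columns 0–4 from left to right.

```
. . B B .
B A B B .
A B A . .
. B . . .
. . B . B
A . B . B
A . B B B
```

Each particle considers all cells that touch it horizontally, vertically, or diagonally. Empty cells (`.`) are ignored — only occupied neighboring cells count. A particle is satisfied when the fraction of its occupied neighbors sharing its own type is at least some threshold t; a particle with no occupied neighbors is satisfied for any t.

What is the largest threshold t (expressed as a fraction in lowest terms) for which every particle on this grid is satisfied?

1/5

(0,2)B 3/4
(0,3)B 3/3
(1,0)B 1/3
(1,1)A 2/6
(1,2)B 4/6
(1,3)B 3/4
(2,0)A 1/4
(2,1)B 3/6
(2,2)A 1/5
(3,1)B 2/4
(4,2)B 2/2
(4,4)B 1/1
(5,0)A 1/1
(5,2)B 3/3
(5,4)B 3/3
(6,0)A 1/1
(6,2)B 2/2
(6,3)B 4/4
(6,4)B 2/2
The smallest same-type fraction is 1/5 at (2,2), which reduces to 1/5. Any threshold above that leaves this particle unsatisfied.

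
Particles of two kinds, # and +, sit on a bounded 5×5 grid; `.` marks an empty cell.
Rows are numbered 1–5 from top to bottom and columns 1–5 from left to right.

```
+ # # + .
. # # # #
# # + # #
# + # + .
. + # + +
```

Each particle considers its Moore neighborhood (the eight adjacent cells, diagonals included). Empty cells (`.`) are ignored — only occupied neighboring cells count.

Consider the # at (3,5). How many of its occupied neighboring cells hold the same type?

3

Occupied neighbors of (3,5): (2,4)=#, (2,5)=#, (3,4)=#, (4,4)=+.
Same type (#): 3 of 4.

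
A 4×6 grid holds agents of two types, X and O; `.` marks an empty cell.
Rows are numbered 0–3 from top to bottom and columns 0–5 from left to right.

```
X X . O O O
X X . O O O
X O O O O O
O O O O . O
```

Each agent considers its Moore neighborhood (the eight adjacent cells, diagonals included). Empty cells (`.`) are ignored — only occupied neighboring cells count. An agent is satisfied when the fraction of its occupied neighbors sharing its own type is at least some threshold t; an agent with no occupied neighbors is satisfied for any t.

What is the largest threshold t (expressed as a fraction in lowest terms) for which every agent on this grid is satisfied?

(0,0)X 3/3
(0,1)X 3/3
(0,3)O 3/3
(0,4)O 5/5
(0,5)O 3/3
(1,0)X 4/5
(1,1)X 4/6
(1,3)O 6/6
(1,4)O 8/8
(1,5)O 5/5
(2,0)X 2/5
(2,1)O 4/7
(2,2)O 6/7
(2,3)O 6/6
(2,4)O 7/7
(2,5)O 4/4
(3,0)O 2/3
(3,1)O 4/5
(3,2)O 5/5
(3,3)O 4/4
(3,5)O 2/2
The smallest same-type fraction is 2/5 at (2,0), which reduces to 2/5. Any threshold above that leaves this agent unsatisfied.

2/5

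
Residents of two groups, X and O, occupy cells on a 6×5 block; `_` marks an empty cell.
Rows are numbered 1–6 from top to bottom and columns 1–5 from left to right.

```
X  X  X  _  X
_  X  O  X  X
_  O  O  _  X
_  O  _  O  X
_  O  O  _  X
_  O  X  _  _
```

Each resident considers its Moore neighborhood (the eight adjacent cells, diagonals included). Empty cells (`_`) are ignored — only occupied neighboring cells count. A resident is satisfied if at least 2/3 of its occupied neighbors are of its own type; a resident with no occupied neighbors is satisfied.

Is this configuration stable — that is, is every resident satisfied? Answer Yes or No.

(1,1)X 2/2 ok
(1,2)X 3/4 ok
(1,3)X 3/4 ok
(1,5)X 2/2 ok
(2,2)X 3/6 unhappy
(2,3)O 2/6 unhappy
(2,4)X 4/6 ok
(2,5)X 3/3 ok
(3,2)O 3/4 ok
(3,3)O 4/6 ok
(3,5)X 3/4 ok
(4,2)O 4/4 ok
(4,4)O 2/5 unhappy
(4,5)X 2/3 ok
(5,2)O 3/4 ok
(5,3)O 4/5 ok
(5,5)X 1/2 unhappy
(6,2)O 2/3 ok
(6,3)X 0/3 unhappy
For instance (2,2) has only 3/6 same-type neighbors, below 2/3.

No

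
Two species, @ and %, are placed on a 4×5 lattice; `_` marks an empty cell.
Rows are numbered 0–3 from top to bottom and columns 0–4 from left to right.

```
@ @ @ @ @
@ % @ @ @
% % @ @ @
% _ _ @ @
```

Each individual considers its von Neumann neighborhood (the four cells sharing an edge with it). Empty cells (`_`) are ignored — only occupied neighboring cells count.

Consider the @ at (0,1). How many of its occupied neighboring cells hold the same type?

2

Occupied neighbors of (0,1): (1,1)=%, (0,0)=@, (0,2)=@.
Same type (@): 2 of 3.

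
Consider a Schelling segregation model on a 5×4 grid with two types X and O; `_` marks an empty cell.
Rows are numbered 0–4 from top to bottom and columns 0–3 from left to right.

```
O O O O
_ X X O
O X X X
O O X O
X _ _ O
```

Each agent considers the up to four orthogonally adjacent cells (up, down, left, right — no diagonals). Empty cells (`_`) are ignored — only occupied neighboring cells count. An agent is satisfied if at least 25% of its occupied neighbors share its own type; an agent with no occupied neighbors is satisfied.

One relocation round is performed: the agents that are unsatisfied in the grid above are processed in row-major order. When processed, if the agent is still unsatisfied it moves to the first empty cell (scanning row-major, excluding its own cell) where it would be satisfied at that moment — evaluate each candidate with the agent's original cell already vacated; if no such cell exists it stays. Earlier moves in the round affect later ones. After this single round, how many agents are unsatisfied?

0

Initially unsatisfied (in order): (4,0).
  (4,0) → (1,0).
Resulting grid:
O O O O
X X X O
O X X X
O O X O
_ _ _ O
All satisfied now.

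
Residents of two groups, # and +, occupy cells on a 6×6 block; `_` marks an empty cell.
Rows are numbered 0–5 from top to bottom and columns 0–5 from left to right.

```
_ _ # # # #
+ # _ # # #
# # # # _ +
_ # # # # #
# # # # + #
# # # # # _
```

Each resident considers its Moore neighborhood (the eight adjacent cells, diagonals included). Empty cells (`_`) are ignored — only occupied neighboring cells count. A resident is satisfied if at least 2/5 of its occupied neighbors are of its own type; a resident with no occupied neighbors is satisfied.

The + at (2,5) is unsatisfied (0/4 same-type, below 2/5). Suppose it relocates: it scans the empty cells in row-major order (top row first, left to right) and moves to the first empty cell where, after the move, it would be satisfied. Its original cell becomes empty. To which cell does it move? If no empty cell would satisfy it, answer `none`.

(0,0)

Vacating (2,5). Empty cells in order:
  (0,0): 1/2 same-type → satisfied — stop here.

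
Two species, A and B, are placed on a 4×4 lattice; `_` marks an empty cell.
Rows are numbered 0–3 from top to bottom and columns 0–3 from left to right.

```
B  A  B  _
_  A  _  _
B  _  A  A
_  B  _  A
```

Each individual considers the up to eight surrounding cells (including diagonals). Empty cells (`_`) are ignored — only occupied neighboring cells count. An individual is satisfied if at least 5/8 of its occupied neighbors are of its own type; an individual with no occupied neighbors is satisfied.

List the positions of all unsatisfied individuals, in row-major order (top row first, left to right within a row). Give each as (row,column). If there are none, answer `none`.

(0,0), (0,1), (0,2), (1,1), (2,0), (3,1)

Row 0: (0,0)B 0/2 unhappy · (0,1)A 1/3 unhappy · (0,2)B 0/2 unhappy
Row 1: (1,1)A 2/5 unhappy
Row 2: (2,0)B 1/2 unhappy · (2,2)A 3/4 ok · (2,3)A 2/2 ok
Row 3: (3,1)B 1/2 unhappy · (3,3)A 2/2 ok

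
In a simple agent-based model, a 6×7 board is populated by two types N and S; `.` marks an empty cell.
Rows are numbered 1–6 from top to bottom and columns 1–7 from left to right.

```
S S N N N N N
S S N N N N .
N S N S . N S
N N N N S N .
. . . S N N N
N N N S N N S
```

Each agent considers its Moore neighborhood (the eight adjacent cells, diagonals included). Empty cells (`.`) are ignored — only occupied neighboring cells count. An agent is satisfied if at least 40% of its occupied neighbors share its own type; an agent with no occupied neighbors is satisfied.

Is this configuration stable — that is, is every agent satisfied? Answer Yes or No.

(1,1)S 3/3 satisfied
(1,2)S 3/5 satisfied
(1,3)N 3/5 satisfied
(1,4)N 5/5 satisfied
(1,5)N 5/5 satisfied
(1,6)N 4/4 satisfied
(1,7)N 2/2 satisfied
(2,1)S 4/5 satisfied
(2,2)S 4/8 satisfied
(2,3)N 4/8 satisfied
(2,4)N 6/7 satisfied
(2,5)N 6/7 satisfied
(2,6)N 5/6 satisfied
(3,1)N 2/5 satisfied
(3,2)S 2/8 not
(3,3)N 5/8 satisfied
(3,4)S 1/7 not
(3,6)N 3/5 satisfied
(3,7)S 0/3 not
(4,1)N 2/3 satisfied
(4,2)N 4/5 satisfied
(4,3)N 3/6 satisfied
(4,4)N 3/6 satisfied
(4,5)S 2/7 not
(4,6)N 4/6 satisfied
(5,4)S 2/7 not
(5,5)N 5/8 satisfied
(5,6)N 5/7 satisfied
(5,7)N 3/4 satisfied
(6,1)N 1/1 satisfied
(6,2)N 2/2 satisfied
(6,3)N 1/3 not
(6,4)S 1/4 not
(6,5)N 3/5 satisfied
(6,6)N 4/5 satisfied
(6,7)S 0/3 not
For instance (3,2) has only 2/8 same-type neighbors, below 2/5.

No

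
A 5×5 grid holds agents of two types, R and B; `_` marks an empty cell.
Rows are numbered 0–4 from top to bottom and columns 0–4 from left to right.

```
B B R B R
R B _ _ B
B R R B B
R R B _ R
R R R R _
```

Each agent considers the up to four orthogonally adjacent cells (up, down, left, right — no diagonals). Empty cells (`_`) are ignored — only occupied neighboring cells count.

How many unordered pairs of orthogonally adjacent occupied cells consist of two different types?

Scan each occupied cell's neighbors to the right and below so each pair is counted once.
From row 0: 5 unlike of 7 pairs (running 5/7).
From row 1: 3 unlike of 4 pairs (running 8/11).
From row 2: 5 unlike of 8 pairs (running 13/19).
From row 3: 2 unlike of 5 pairs (running 15/24).
From row 4: 0 unlike of 3 pairs (running 15/27).
Total adjacent occupied pairs: 27; unlike-type pairs: 15.

15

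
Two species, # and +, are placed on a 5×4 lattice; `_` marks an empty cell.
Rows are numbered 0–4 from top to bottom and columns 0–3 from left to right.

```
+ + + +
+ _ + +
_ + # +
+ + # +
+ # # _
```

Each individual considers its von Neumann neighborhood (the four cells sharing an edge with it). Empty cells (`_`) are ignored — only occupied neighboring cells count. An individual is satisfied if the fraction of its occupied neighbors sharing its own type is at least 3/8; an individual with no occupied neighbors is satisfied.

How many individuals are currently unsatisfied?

(0,0)+ 2/2 satisfied
(0,1)+ 2/2 satisfied
(0,2)+ 3/3 satisfied
(0,3)+ 2/2 satisfied
(1,0)+ 1/1 satisfied
(1,2)+ 2/3 satisfied
(1,3)+ 3/3 satisfied
(2,1)+ 1/2 satisfied
(2,2)# 1/4 not
(2,3)+ 2/3 satisfied
(3,0)+ 2/2 satisfied
(3,1)+ 2/4 satisfied
(3,2)# 2/4 satisfied
(3,3)+ 1/2 satisfied
(4,0)+ 1/2 satisfied
(4,1)# 1/3 not
(4,2)# 2/2 satisfied
Unsatisfied: (2,2), (4,1) — 2 in total.

2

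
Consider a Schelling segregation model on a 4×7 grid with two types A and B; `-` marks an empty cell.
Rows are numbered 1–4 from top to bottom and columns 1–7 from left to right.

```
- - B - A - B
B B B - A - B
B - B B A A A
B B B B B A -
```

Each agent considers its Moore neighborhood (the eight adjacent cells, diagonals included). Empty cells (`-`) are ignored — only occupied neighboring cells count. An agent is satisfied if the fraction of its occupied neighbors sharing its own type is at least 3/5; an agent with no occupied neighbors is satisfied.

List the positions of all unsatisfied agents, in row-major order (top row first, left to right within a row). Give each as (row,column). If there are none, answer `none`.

(2,7), (3,5), (4,5)

(1,3)B 2/2 ok
(1,5)A 1/1 ok
(1,7)B 1/1 ok
(2,1)B 2/2 ok
(2,2)B 5/5 ok
(2,3)B 4/4 ok
(2,5)A 3/4 ok
(2,7)B 1/3 unhappy
(3,1)B 4/4 ok
(3,3)B 6/6 ok
(3,4)B 5/7 ok
(3,5)A 3/6 unhappy
(3,6)A 4/6 ok
(3,7)A 2/3 ok
(4,1)B 2/2 ok
(4,2)B 4/4 ok
(4,3)B 4/4 ok
(4,4)B 4/5 ok
(4,5)B 2/5 unhappy
(4,6)A 3/4 ok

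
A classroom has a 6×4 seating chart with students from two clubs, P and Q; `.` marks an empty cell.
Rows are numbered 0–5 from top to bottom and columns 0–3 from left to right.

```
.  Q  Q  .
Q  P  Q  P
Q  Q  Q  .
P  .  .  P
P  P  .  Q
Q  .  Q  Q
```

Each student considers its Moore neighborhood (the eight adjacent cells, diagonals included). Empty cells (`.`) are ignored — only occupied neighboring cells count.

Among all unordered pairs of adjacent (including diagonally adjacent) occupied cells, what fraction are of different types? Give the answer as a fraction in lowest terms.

17/33

Scan each occupied cell's neighbors to the right and below (and the two forward diagonals) so each pair is counted once.
From row 0: 3 unlike of 7 pairs (running 3/7).
From row 1: 7 unlike of 11 pairs (running 10/18).
From row 2: 3 unlike of 5 pairs (running 13/23).
From row 3: 1 unlike of 3 pairs (running 14/26).
From row 4: 3 unlike of 6 pairs (running 17/32).
From row 5: 0 unlike of 1 pairs (running 17/33).
Total adjacent occupied pairs: 33; unlike-type pairs: 17.
17/33 is already in lowest terms.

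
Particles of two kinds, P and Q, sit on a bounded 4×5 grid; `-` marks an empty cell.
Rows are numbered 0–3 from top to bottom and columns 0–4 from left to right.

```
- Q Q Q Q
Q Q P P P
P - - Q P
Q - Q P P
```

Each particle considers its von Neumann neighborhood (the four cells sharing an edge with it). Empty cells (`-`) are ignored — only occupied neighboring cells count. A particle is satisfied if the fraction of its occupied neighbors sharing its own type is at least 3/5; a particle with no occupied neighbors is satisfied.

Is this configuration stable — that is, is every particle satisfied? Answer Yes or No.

(0,1)Q 2/2 ✓
(0,2)Q 2/3 ✓
(0,3)Q 2/3 ✓
(0,4)Q 1/2 ✗
(1,0)Q 1/2 ✗
(1,1)Q 2/3 ✓
(1,2)P 1/3 ✗
(1,3)P 2/4 ✗
(1,4)P 2/3 ✓
(2,0)P 0/2 ✗
(2,3)Q 0/3 ✗
(2,4)P 2/3 ✓
(3,0)Q 0/1 ✗
(3,2)Q 0/1 ✗
(3,3)P 1/3 ✗
(3,4)P 2/2 ✓
For instance (0,4) has only 1/2 same-type neighbors, below 3/5.

No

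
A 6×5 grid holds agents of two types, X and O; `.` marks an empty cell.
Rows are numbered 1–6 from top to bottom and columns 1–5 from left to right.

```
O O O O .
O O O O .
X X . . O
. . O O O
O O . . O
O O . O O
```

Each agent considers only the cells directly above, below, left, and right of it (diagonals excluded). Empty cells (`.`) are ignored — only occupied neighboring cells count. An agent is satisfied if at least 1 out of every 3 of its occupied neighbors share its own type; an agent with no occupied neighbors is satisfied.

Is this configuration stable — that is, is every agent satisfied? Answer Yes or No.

Yes

Row 1: (1,1)O 2/2 ✓ · (1,2)O 3/3 ✓ · (1,3)O 3/3 ✓ · (1,4)O 2/2 ✓
Row 2: (2,1)O 2/3 ✓ · (2,2)O 3/4 ✓ · (2,3)O 3/3 ✓ · (2,4)O 2/2 ✓
Row 3: (3,1)X 1/2 ✓ · (3,2)X 1/2 ✓ · (3,5)O 1/1 ✓
Row 4: (4,3)O 1/1 ✓ · (4,4)O 2/2 ✓ · (4,5)O 3/3 ✓
Row 5: (5,1)O 2/2 ✓ · (5,2)O 2/2 ✓ · (5,5)O 2/2 ✓
Row 6: (6,1)O 2/2 ✓ · (6,2)O 2/2 ✓ · (6,4)O 1/1 ✓ · (6,5)O 2/2 ✓
All meet the threshold, so the configuration is stable.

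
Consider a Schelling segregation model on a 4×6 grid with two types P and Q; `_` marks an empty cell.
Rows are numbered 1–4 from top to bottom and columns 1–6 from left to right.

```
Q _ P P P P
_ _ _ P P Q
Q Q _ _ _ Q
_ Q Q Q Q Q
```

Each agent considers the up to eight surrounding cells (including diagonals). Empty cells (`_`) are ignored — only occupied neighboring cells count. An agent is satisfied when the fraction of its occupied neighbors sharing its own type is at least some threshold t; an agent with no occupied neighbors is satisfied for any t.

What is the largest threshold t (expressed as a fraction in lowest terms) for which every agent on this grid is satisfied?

1/4

Row 1: (1,1)Q — no occupied neighbors · (1,3)P 2/2 · (1,4)P 4/4 · (1,5)P 4/5 · (1,6)P 2/3
Row 2: (2,4)P 4/4 · (2,5)P 4/6 · (2,6)Q 1/4
Row 3: (3,1)Q 2/2 · (3,2)Q 3/3 · (3,6)Q 3/4
Row 4: (4,2)Q 3/3 · (4,3)Q 3/3 · (4,4)Q 2/2 · (4,5)Q 3/3 · (4,6)Q 2/2
The smallest same-type fraction is 1/4 at (2,6), which reduces to 1/4. Any threshold above that leaves this agent unsatisfied.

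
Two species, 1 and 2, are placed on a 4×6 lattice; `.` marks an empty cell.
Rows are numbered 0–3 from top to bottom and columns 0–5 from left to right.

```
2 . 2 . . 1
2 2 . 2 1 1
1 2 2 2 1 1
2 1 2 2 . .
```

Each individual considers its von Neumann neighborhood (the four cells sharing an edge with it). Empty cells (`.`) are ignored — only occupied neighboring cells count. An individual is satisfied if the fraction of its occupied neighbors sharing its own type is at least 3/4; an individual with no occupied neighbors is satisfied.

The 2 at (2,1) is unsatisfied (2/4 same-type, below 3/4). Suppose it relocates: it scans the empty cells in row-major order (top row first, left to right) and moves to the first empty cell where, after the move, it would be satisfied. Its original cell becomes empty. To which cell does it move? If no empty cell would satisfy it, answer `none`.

(0,1)

Vacating (2,1). Empty cells in order:
  (0,1): 3/3 same-type → satisfied — stop here.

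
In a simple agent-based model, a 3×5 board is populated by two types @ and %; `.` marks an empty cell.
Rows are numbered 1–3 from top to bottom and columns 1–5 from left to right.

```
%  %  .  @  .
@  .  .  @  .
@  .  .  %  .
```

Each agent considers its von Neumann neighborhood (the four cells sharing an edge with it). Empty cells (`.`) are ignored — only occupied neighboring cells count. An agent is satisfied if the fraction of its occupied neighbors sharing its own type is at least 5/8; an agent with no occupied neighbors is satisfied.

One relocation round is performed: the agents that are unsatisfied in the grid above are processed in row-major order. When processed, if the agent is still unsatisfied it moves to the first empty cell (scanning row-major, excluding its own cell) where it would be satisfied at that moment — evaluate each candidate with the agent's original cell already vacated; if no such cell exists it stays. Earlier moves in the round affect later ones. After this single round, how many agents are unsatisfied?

0

Initially unsatisfied (in order): (1,1), (2,1), (2,4), (3,4).
  (1,1) → (3,3).
  (2,1): now satisfied by earlier moves; stays.
  (2,4) → (1,5).
  (3,4): now satisfied by earlier moves; stays.
Resulting grid:
. % . @ @
@ . . . .
@ . % % .
All satisfied now.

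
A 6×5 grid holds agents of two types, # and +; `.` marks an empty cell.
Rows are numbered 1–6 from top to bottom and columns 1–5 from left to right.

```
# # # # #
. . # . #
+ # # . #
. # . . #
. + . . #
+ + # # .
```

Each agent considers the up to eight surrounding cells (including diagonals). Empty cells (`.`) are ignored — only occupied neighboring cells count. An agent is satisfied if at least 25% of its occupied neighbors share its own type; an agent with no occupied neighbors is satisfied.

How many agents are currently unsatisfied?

(1,1)# 1/1 satisfied
(1,2)# 3/3 satisfied
(1,3)# 3/3 satisfied
(1,4)# 4/4 satisfied
(1,5)# 2/2 satisfied
(2,3)# 5/5 satisfied
(2,5)# 3/3 satisfied
(3,1)+ 0/2 not
(3,2)# 3/4 satisfied
(3,3)# 3/3 satisfied
(3,5)# 2/2 satisfied
(4,2)# 2/4 satisfied
(4,5)# 2/2 satisfied
(5,2)+ 2/4 satisfied
(5,5)# 2/2 satisfied
(6,1)+ 2/2 satisfied
(6,2)+ 2/3 satisfied
(6,3)# 1/3 satisfied
(6,4)# 2/2 satisfied
Unsatisfied: (3,1) — 1 in total.

1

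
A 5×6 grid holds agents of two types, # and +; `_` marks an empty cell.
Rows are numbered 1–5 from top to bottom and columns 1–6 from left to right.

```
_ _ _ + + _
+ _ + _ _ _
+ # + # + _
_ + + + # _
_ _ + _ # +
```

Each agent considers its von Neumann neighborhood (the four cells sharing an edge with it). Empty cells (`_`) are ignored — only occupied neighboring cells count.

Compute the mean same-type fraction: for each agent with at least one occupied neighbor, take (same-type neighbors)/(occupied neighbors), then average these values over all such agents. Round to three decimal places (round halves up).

(1,4)+ 1/1
(1,5)+ 1/1
(2,1)+ 1/1
(2,3)+ 1/1
(3,1)+ 1/2
(3,2)# 0/3
(3,3)+ 2/4
(3,4)# 0/3
(3,5)+ 0/2
(4,2)+ 1/2
(4,3)+ 4/4
(4,4)+ 1/3
(4,5)# 1/3
(5,3)+ 1/1
(5,5)# 1/2
(5,6)+ 0/1
Sum over 16 agents: 1/1 + 1/1 + 1/1 + 1/1 + 1/2 + 0/3 + 2/4 + 0/3 + 0/2 + 1/2 + 4/4 + 1/3 + 1/3 + 1/1 + 1/2 + 0/1 = 26/3; mean = 26/3 ÷ 16 = 13/24 = 0.541666… → 0.542.

0.542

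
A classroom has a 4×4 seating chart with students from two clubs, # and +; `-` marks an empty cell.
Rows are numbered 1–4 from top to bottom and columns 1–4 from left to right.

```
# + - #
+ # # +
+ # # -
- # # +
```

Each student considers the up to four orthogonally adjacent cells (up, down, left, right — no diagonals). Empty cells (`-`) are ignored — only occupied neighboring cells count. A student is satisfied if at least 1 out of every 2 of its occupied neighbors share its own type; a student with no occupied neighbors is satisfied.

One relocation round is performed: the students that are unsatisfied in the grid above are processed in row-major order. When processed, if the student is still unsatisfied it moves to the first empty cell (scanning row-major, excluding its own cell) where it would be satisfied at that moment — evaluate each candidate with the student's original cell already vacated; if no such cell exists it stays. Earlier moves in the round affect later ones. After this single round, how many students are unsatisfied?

0

Initially unsatisfied (in order): (1,1), (1,2), (1,4), (2,1), (2,4), (4,4).
  (1,1) → (1,3).
  (1,2) → (1,1).
  (1,4): now satisfied by earlier moves; stays.
  (2,1): now satisfied by earlier moves; stays.
  (2,4) → (3,4).
  (4,4): now satisfied by earlier moves; stays.
Resulting grid:
+ - # #
+ # # -
+ # # +
- # # +
All satisfied now.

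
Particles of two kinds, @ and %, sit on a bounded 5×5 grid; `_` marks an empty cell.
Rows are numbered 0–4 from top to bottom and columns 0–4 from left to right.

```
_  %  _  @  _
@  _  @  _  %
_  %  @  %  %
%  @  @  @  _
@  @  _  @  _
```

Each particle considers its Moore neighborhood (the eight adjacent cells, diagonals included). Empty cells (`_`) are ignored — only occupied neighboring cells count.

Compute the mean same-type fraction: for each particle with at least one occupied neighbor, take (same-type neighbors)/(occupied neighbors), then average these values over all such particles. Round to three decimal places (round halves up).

(0,1)% 0/2
(0,3)@ 1/2
(1,0)@ 0/2
(1,2)@ 2/5
(1,4)% 2/3
(2,1)% 1/6
(2,2)@ 4/6
(2,3)% 2/6
(2,4)% 2/3
(3,0)% 1/4
(3,1)@ 4/6
(3,2)@ 5/7
(3,3)@ 3/5
(4,0)@ 2/3
(4,1)@ 3/4
(4,3)@ 2/2
Sum over 16 particles: 0/2 + 1/2 + 0/2 + 2/5 + 2/3 + 1/6 + 4/6 + 2/6 + 2/3 + 1/4 + 4/6 + 5/7 + 3/5 + 2/3 + 3/4 + 2/2 = 169/21; mean = 169/21 ÷ 16 = 169/336 = 0.502976… → 0.503.

0.503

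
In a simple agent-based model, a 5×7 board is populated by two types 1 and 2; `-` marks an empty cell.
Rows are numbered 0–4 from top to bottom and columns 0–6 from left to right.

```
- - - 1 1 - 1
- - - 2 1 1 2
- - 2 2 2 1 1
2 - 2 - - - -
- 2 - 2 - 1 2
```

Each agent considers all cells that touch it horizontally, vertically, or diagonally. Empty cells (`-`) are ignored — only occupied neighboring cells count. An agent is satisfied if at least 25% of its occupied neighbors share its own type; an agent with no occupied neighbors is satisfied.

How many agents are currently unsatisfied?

(0,3)1 2/3 ✓
(0,4)1 3/4 ✓
(0,6)1 1/2 ✓
(1,3)2 3/6 ✓
(1,4)1 4/7 ✓
(1,5)1 5/7 ✓
(1,6)2 0/4 ✗
(2,2)2 3/3 ✓
(2,3)2 4/5 ✓
(2,4)2 2/5 ✓
(2,5)1 3/5 ✓
(2,6)1 2/3 ✓
(3,0)2 1/1 ✓
(3,2)2 4/4 ✓
(4,1)2 2/2 ✓
(4,3)2 1/1 ✓
(4,5)1 0/1 ✗
(4,6)2 0/1 ✗
Unsatisfied: (1,6), (4,5), (4,6) — 3 in total.

3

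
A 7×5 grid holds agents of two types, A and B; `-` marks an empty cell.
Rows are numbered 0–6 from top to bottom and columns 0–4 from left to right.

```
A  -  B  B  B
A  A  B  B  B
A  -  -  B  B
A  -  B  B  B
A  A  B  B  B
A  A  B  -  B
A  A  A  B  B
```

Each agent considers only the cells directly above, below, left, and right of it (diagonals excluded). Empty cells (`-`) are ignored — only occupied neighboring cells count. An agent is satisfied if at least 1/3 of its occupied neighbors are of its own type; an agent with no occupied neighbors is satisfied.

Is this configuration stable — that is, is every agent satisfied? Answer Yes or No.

Row 0: (0,0)A 1/1 ok · (0,2)B 2/2 ok · (0,3)B 3/3 ok · (0,4)B 2/2 ok
Row 1: (1,0)A 3/3 ok · (1,1)A 1/2 ok · (1,2)B 2/3 ok · (1,3)B 4/4 ok · (1,4)B 3/3 ok
Row 2: (2,0)A 2/2 ok · (2,3)B 3/3 ok · (2,4)B 3/3 ok
Row 3: (3,0)A 2/2 ok · (3,2)B 2/2 ok · (3,3)B 4/4 ok · (3,4)B 3/3 ok
Row 4: (4,0)A 3/3 ok · (4,1)A 2/3 ok · (4,2)B 3/4 ok · (4,3)B 3/3 ok · (4,4)B 3/3 ok
Row 5: (5,0)A 3/3 ok · (5,1)A 3/4 ok · (5,2)B 1/3 ok · (5,4)B 2/2 ok
Row 6: (6,0)A 2/2 ok · (6,1)A 3/3 ok · (6,2)A 1/3 ok · (6,3)B 1/2 ok · (6,4)B 2/2 ok
All meet the threshold, so the configuration is stable.

Yes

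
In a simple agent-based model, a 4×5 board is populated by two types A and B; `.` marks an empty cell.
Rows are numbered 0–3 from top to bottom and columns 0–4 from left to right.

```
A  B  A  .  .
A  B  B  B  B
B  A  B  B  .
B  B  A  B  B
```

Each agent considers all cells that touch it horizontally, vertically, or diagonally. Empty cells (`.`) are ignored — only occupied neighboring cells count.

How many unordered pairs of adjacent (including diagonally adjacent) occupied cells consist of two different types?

19

Scan each occupied cell's neighbors to the right and below (and the two forward diagonals) so each pair is counted once.
From row 0: 7 unlike of 10 pairs (running 7/10).
From row 1: 4 unlike of 15 pairs (running 11/25).
From row 2: 6 unlike of 14 pairs (running 17/39).
From row 3: 2 unlike of 4 pairs (running 19/43).
Total adjacent occupied pairs: 43; unlike-type pairs: 19.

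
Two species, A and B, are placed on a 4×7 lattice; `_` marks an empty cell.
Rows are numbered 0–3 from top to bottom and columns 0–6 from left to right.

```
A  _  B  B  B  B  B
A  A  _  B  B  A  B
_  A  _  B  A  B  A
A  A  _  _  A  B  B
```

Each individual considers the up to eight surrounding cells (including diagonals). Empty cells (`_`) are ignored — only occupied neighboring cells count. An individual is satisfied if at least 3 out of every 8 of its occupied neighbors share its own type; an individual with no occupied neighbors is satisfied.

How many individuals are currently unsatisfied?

4

Row 0: (0,0)A 2/2 ok · (0,2)B 2/3 ok · (0,3)B 4/4 ok · (0,4)B 4/5 ok · (0,5)B 4/5 ok · (0,6)B 2/3 ok
Row 1: (1,0)A 3/3 ok · (1,1)A 3/4 ok · (1,3)B 5/6 ok · (1,4)B 6/8 ok · (1,5)A 2/8 unhappy · (1,6)B 3/5 ok
Row 2: (2,1)A 4/4 ok · (2,3)B 2/4 ok · (2,4)A 2/7 unhappy · (2,5)B 4/8 ok · (2,6)A 1/5 unhappy
Row 3: (3,0)A 2/2 ok · (3,1)A 2/2 ok · (3,4)A 1/4 unhappy · (3,5)B 2/5 ok · (3,6)B 2/3 ok
Unsatisfied: (1,5), (2,4), (2,6), (3,4) — 4 in total.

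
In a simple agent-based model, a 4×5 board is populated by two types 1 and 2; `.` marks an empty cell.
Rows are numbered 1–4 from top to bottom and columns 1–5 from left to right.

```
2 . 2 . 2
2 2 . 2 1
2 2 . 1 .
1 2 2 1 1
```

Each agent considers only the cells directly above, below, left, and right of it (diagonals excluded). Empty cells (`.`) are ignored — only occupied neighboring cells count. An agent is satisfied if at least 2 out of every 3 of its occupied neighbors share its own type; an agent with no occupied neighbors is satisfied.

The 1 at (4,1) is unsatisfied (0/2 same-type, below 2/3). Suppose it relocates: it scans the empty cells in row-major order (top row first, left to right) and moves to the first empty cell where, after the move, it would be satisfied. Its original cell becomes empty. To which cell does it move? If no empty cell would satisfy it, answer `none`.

(3,5)

Vacating (4,1). Empty cells in order:
  (1,2): 0/3 same-type → still unsatisfied.
  (1,4): 0/3 same-type → still unsatisfied.
  (2,3): 0/3 same-type → still unsatisfied.
  (3,3): 1/3 same-type → still unsatisfied.
  (3,5): 3/3 same-type → satisfied — stop here.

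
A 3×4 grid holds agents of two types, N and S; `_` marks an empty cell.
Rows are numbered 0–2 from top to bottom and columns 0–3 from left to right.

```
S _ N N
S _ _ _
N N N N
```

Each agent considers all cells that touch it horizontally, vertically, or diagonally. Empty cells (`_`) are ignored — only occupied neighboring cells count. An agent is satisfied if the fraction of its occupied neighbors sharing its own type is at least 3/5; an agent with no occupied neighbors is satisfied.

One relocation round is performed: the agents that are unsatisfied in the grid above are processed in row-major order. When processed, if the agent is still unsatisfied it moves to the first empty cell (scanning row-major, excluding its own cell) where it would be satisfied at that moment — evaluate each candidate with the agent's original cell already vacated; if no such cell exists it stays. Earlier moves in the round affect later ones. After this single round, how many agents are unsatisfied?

2

Initially unsatisfied (in order): (1,0), (2,0).
  (1,0): no empty cell satisfies it; stays.
  (2,0) → (1,1).
Resulting grid:
S _ N N
S N _ _
_ N N N
Unsatisfied now: (0,0), (1,0).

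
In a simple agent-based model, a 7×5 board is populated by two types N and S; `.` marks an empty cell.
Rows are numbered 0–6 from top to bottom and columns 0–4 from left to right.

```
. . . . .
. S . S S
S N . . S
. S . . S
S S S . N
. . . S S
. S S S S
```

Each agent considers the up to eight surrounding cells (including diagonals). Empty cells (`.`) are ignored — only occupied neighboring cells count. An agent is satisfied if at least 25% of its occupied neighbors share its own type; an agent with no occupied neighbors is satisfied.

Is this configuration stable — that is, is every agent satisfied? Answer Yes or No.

(1,1)S 1/2 ok
(1,3)S 2/2 ok
(1,4)S 2/2 ok
(2,0)S 2/3 ok
(2,1)N 0/3 unhappy
(2,4)S 3/3 ok
(3,1)S 4/5 ok
(3,4)S 1/2 ok
(4,0)S 2/2 ok
(4,1)S 3/3 ok
(4,2)S 3/3 ok
(4,4)N 0/3 unhappy
(5,3)S 5/6 ok
(5,4)S 3/4 ok
(6,1)S 1/1 ok
(6,2)S 3/3 ok
(6,3)S 4/4 ok
(6,4)S 3/3 ok
For instance (2,1) has only 0/3 same-type neighbors, below 1/4.

No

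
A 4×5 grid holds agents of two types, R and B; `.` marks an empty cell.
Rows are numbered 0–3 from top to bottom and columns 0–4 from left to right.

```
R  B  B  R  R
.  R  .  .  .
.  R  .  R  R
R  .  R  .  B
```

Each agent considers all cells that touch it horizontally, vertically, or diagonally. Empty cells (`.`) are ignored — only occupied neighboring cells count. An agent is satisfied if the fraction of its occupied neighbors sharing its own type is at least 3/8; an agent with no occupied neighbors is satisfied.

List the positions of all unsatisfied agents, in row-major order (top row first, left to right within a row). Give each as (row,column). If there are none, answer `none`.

Row 0: (0,0)R 1/2 ok · (0,1)B 1/3 unhappy · (0,2)B 1/3 unhappy · (0,3)R 1/2 ok · (0,4)R 1/1 ok
Row 1: (1,1)R 2/4 ok
Row 2: (2,1)R 3/3 ok · (2,3)R 2/3 ok · (2,4)R 1/2 ok
Row 3: (3,0)R 1/1 ok · (3,2)R 2/2 ok · (3,4)B 0/2 unhappy

(0,1), (0,2), (3,4)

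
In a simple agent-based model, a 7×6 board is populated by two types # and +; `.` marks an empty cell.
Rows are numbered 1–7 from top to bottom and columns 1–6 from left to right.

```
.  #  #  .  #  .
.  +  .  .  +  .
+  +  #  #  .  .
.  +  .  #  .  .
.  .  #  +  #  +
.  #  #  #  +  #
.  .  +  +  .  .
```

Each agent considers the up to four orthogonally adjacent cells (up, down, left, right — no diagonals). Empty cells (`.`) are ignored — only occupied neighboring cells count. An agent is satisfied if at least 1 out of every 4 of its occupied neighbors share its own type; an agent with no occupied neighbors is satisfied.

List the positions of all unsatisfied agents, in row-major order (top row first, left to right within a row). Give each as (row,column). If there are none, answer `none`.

(1,2)# 1/2 satisfied
(1,3)# 1/1 satisfied
(1,5)# 0/1 not
(2,2)+ 1/2 satisfied
(2,5)+ 0/1 not
(3,1)+ 1/1 satisfied
(3,2)+ 3/4 satisfied
(3,3)# 1/2 satisfied
(3,4)# 2/2 satisfied
(4,2)+ 1/1 satisfied
(4,4)# 1/2 satisfied
(5,3)# 1/2 satisfied
(5,4)+ 0/4 not
(5,5)# 0/3 not
(5,6)+ 0/2 not
(6,2)# 1/1 satisfied
(6,3)# 3/4 satisfied
(6,4)# 1/4 satisfied
(6,5)+ 0/3 not
(6,6)# 0/2 not
(7,3)+ 1/2 satisfied
(7,4)+ 1/2 satisfied

(1,5), (2,5), (5,4), (5,5), (5,6), (6,5), (6,6)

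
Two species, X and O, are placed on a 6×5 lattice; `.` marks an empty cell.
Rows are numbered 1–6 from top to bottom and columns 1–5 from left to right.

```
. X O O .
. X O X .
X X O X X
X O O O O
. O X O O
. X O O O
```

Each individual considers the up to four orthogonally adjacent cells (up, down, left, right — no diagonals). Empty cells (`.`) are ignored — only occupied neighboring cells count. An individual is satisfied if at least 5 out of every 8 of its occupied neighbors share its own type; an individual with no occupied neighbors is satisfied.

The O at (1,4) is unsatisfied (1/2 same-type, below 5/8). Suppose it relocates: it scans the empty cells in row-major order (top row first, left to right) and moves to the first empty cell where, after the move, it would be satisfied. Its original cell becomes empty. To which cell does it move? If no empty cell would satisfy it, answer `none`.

Vacating (1,4). Empty cells in order:
  (1,1): 0/1 same-type → still unsatisfied.
  (1,5): 0/0 same-type → satisfied — stop here.

(1,5)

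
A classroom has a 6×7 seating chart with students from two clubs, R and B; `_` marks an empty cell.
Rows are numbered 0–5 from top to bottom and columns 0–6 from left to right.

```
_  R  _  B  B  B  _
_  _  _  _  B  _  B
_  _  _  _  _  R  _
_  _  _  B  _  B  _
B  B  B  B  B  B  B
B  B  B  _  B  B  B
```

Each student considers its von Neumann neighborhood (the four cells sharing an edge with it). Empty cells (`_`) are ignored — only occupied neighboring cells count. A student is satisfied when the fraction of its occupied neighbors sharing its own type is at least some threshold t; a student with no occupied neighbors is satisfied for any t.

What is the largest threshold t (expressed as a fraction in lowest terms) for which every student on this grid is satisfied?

0/1

(0,1)R — no occupied neighbors
(0,3)B 1/1
(0,4)B 3/3
(0,5)B 1/1
(1,4)B 1/1
(1,6)B — no occupied neighbors
(2,5)R 0/1
(3,3)B 1/1
(3,5)B 1/2
(4,0)B 2/2
(4,1)B 3/3
(4,2)B 3/3
(4,3)B 3/3
(4,4)B 3/3
(4,5)B 4/4
(4,6)B 2/2
(5,0)B 2/2
(5,1)B 3/3
(5,2)B 2/2
(5,4)B 2/2
(5,5)B 3/3
(5,6)B 2/2
The smallest same-type fraction is 0/1 at (2,5), which reduces to 0/1. Any threshold above that leaves this student unsatisfied.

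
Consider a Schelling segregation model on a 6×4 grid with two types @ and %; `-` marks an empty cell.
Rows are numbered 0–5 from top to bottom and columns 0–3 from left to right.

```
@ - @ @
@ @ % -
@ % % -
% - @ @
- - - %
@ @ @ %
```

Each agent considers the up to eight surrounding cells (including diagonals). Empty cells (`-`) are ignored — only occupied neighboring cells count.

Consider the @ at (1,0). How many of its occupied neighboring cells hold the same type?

3

Occupied neighbors of (1,0): (0,0)=@, (1,1)=@, (2,0)=@, (2,1)=%.
Same type (@): 3 of 4.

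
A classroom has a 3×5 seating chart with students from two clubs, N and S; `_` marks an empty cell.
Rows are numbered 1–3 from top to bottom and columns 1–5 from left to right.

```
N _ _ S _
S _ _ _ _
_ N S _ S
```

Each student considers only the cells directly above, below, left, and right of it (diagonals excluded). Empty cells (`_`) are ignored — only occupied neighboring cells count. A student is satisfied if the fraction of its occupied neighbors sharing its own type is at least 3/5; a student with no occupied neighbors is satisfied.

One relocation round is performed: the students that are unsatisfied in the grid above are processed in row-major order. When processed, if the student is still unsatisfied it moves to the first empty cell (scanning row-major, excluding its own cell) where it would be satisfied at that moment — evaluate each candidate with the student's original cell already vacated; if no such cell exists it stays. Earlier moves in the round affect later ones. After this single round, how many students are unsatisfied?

Initially unsatisfied (in order): (1,1), (2,1), (3,2), (3,3).
  (1,1) → (1,2).
  (2,1): now satisfied by earlier moves; stays.
  (3,2): no empty cell satisfies it; stays.
  (3,3) → (1,5).
Resulting grid:
_ N _ S S
S _ _ _ _
_ N _ _ S
All satisfied now.

0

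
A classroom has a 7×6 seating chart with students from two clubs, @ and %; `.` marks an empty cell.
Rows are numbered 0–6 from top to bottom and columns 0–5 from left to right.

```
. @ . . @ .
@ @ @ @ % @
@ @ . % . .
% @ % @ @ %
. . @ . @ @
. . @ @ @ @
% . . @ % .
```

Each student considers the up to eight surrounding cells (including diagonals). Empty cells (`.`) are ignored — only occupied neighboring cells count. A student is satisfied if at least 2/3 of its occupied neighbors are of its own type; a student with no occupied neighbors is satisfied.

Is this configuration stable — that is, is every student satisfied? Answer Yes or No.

(0,1)@ 3/3 satisfied
(0,4)@ 2/3 satisfied
(1,0)@ 4/4 satisfied
(1,1)@ 5/5 satisfied
(1,2)@ 4/5 satisfied
(1,3)@ 2/4 not
(1,4)% 1/4 not
(1,5)@ 1/2 not
(2,0)@ 4/5 satisfied
(2,1)@ 5/7 satisfied
(2,3)% 2/6 not
(3,0)% 0/3 not
(3,1)@ 3/5 not
(3,2)% 1/5 not
(3,3)@ 3/5 not
(3,4)@ 3/5 not
(3,5)% 0/3 not
(4,2)@ 4/5 satisfied
(4,4)@ 6/7 satisfied
(4,5)@ 4/5 satisfied
(5,2)@ 3/3 satisfied
(5,3)@ 5/6 satisfied
(5,4)@ 5/6 satisfied
(5,5)@ 3/4 satisfied
(6,0)% 0/0 satisfied
(6,3)@ 3/4 satisfied
(6,4)% 0/4 not
For instance (1,3) has only 2/4 same-type neighbors, below 2/3.

No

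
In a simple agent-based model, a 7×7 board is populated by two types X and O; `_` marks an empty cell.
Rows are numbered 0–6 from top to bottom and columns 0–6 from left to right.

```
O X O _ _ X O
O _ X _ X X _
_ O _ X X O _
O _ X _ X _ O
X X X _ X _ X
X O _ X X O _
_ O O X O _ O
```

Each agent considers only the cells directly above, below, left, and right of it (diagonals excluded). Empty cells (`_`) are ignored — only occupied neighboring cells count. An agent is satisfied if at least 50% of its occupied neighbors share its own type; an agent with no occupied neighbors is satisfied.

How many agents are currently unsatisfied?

Row 0: (0,0)O 1/2 satisfied · (0,1)X 0/2 not · (0,2)O 0/2 not · (0,5)X 1/2 satisfied · (0,6)O 0/1 not
Row 1: (1,0)O 1/1 satisfied · (1,2)X 0/1 not · (1,4)X 2/2 satisfied · (1,5)X 2/3 satisfied
Row 2: (2,1)O 0/0 satisfied · (2,3)X 1/1 satisfied · (2,4)X 3/4 satisfied · (2,5)O 0/2 not
Row 3: (3,0)O 0/1 not · (3,2)X 1/1 satisfied · (3,4)X 2/2 satisfied · (3,6)O 0/1 not
Row 4: (4,0)X 2/3 satisfied · (4,1)X 2/3 satisfied · (4,2)X 2/2 satisfied · (4,4)X 2/2 satisfied · (4,6)X 0/1 not
Row 5: (5,0)X 1/2 satisfied · (5,1)O 1/3 not · (5,3)X 2/2 satisfied · (5,4)X 2/4 satisfied · (5,5)O 0/1 not
Row 6: (6,1)O 2/2 satisfied · (6,2)O 1/2 satisfied · (6,3)X 1/3 not · (6,4)O 0/2 not · (6,6)O 0/0 satisfied
Unsatisfied: (0,1), (0,2), (0,6), (1,2), (2,5), (3,0), (3,6), (4,6), (5,1), (5,5), (6,3), (6,4) — 12 in total.

12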